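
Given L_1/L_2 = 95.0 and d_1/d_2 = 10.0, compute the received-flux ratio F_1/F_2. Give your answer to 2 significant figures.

0.95

F = L/(4πd²), so F_1/F_2 = (L_1/L_2) / (d_1/d_2)²
= 95.0 / (10.0)² = 95.0 / 100.0 = 0.9500.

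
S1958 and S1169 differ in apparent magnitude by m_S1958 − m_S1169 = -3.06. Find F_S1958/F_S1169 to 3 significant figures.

F_S1958/F_S1169 = 10^(−(m_S1958 − m_S1169)/2.5) = 10^(3.06/2.5) = 10^1.224 = 16.75.

16.7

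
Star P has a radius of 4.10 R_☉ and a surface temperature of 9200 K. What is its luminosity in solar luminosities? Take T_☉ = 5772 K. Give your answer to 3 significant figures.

L/L_☉ = (R/R_☉)² (T/T_☉)⁴ = (4.10)² × (9200/5772)⁴
       = 16.81 × (1.594)⁴ = 16.81 × 6.454 = 108.5.

108 solar luminosities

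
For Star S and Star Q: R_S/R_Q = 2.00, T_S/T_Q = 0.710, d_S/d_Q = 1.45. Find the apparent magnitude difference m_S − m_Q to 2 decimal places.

0.79

L_S/L_Q = (2.00)²(0.710)⁴ = 1.016.
F_S/F_Q = (L_S/L_Q)/(d_S/d_Q)² = 1.016/2.103 = 0.4835.
m_S − m_Q = −2.5 log₁₀(0.4835) = 0.79.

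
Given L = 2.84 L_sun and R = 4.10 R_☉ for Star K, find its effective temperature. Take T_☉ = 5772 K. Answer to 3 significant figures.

3.70×10^3 K

T/T_☉ = (L/L_☉)^(1/4) / (R/R_☉)^(1/2)
T = 5772 × (2.84)^(1/4) / √(4.10) = 5772 × 1.298 / 2.025 = 3701 K.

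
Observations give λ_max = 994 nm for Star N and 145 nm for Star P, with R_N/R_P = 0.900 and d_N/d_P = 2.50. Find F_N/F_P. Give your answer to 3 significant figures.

Wien's law: T_N/T_P = λ_P/λ_N = 145/994 = 0.1459.
L_N/L_P = (R_N/R_P)²(T_N/T_P)⁴ = (0.900)²(0.1459)⁴ = 3.668×10^-4.
F_N/F_P = (L_N/L_P)/(d_N/d_P)² = 3.668×10^-4/(2.50)² = 5.869×10^-5.

5.87×10^-5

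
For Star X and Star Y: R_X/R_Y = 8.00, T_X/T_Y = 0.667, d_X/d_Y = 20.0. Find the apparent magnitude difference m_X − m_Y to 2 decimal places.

L_X/L_Y = (8.00)²(0.667)⁴ = 12.67.
F_X/F_Y = (L_X/L_Y)/(d_X/d_Y)² = 12.67/400.0 = 0.03167.
m_X − m_Y = −2.5 log₁₀(0.03167) = 3.75.

3.75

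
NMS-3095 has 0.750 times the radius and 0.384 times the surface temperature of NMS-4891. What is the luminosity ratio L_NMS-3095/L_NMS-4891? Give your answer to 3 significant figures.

From the Stefan–Boltzmann law, L ∝ R²T⁴, so
L_NMS-3095/L_NMS-4891 = (R_NMS-3095/R_NMS-4891)² (T_NMS-3095/T_NMS-4891)⁴ = (0.750)² × (0.384)⁴ = 0.5625 × 0.02174 = 0.01223.

0.0122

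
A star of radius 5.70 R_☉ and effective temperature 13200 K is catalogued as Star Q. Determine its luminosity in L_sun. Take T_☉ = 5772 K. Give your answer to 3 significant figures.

889 L_sun

L/L_☉ = (R/R_☉)² (T/T_☉)⁴ = (5.70)² × (13200/5772)⁴
       = 32.49 × (2.287)⁴ = 32.49 × 27.35 = 888.7.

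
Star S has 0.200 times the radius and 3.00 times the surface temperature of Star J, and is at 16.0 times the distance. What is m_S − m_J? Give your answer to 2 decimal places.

4.74

L_S/L_J = (0.200)²(3.00)⁴ = 3.240.
F_S/F_J = (L_S/L_J)/(d_S/d_J)² = 3.240/256.0 = 0.01266.
m_S − m_J = −2.5 log₁₀(0.01266) = 4.74.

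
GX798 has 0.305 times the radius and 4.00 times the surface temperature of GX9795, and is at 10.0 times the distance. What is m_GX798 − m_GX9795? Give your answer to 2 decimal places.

1.56

L_GX798/L_GX9795 = (0.305)²(4.00)⁴ = 23.81.
F_GX798/F_GX9795 = (L_GX798/L_GX9795)/(d_GX798/d_GX9795)² = 23.81/100.0 = 0.2381.
m_GX798 − m_GX9795 = −2.5 log₁₀(0.2381) = 1.56.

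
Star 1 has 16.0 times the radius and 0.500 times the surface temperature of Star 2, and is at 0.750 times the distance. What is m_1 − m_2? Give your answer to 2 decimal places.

-3.63

L_1/L_2 = (16.0)²(0.500)⁴ = 16.00.
F_1/F_2 = (L_1/L_2)/(d_1/d_2)² = 16.00/0.5625 = 28.44.
m_1 − m_2 = −2.5 log₁₀(28.44) = -3.63.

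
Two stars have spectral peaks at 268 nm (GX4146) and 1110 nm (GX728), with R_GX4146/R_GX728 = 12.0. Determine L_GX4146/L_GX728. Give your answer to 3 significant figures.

Wien's law gives T ∝ 1/λ_max, so T_GX4146/T_GX728 = λ_GX728/λ_GX4146 = 1110/268 = 4.142.
Then L ∝ R²T⁴ gives L_GX4146/L_GX728 = (12.0)² × (4.142)⁴ = 144.0 × 294.3 = 4.238×10^4.

4.24×10^4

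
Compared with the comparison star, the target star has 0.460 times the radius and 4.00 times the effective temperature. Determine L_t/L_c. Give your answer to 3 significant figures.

54.2

From the Stefan–Boltzmann law, L ∝ R²T⁴, so
L_t/L_c = (R_t/R_c)² (T_t/T_c)⁴ = (0.460)² × (4.00)⁴ = 0.2116 × 256.0 = 54.17.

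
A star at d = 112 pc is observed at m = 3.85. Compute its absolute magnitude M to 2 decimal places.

M = m − 5 log₁₀(d/10 pc) = 3.85 − 5 log₁₀(112/10)
  = 3.85 − 5 × 1.049 = 3.85 − 5.25 = -1.40.

-1.40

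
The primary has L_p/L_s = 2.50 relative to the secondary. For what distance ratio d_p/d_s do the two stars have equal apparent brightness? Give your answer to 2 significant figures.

1.6

Equal flux requires L_p/d_p² = L_s/d_s², so d_p/d_s = √(L_p/L_s)
= √(2.50) = 1.581.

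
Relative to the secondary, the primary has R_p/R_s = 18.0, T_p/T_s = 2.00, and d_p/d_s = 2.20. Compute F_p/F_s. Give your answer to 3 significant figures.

1.07×10^3

L_p/L_s = (R_p/R_s)²(T_p/T_s)⁴ = (18.0)² × (2.00)⁴ = 5184.
F_p/F_s = (L_p/L_s)/(d_p/d_s)² = 5184 / (2.20)² = 1071.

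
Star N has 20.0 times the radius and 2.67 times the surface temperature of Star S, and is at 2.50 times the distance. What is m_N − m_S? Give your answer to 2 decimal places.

-8.78

L_N/L_S = (20.0)²(2.67)⁴ = 2.033×10^4.
F_N/F_S = (L_N/L_S)/(d_N/d_S)² = 2.033×10^4/6.250 = 3253.
m_N − m_S = −2.5 log₁₀(3253) = -8.78.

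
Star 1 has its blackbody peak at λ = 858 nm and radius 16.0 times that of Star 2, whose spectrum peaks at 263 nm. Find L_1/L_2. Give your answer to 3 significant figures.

2.26

Wien's law gives T ∝ 1/λ_max, so T_1/T_2 = λ_2/λ_1 = 263/858 = 0.3065.
Then L ∝ R²T⁴ gives L_1/L_2 = (16.0)² × (0.3065)⁴ = 256.0 × 0.008828 = 2.260.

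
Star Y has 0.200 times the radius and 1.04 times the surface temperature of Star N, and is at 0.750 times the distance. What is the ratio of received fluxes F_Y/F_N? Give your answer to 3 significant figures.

L_Y/L_N = (R_Y/R_N)²(T_Y/T_N)⁴ = (0.200)² × (1.04)⁴ = 0.04679.
F_Y/F_N = (L_Y/L_N)/(d_Y/d_N)² = 0.04679 / (0.750)² = 0.08319.

0.0832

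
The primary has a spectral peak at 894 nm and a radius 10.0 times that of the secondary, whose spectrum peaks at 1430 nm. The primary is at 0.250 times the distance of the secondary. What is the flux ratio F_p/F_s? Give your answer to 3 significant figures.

Wien's law: T_p/T_s = λ_s/λ_p = 1430/894 = 1.600.
L_p/L_s = (R_p/R_s)²(T_p/T_s)⁴ = (10.0)²(1.600)⁴ = 654.6.
F_p/F_s = (L_p/L_s)/(d_p/d_s)² = 654.6/(0.250)² = 1.047×10^4.

1.05×10^4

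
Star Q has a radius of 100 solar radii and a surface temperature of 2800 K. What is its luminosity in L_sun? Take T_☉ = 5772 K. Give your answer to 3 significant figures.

L/L_☉ = (R/R_☉)² (T/T_☉)⁴ = (100)² × (2800/5772)⁴
       = 1.000×10^4 × (0.4851)⁴ = 1.000×10^4 × 0.05538 = 553.8.

554 L_sun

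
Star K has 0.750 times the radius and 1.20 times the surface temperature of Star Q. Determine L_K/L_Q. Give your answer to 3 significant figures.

1.17

From the Stefan–Boltzmann law, L ∝ R²T⁴, so
L_K/L_Q = (R_K/R_Q)² (T_K/T_Q)⁴ = (0.750)² × (1.20)⁴ = 0.5625 × 2.074 = 1.166.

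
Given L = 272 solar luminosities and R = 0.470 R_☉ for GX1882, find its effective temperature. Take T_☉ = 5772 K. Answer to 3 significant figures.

T/T_☉ = (L/L_☉)^(1/4) / (R/R_☉)^(1/2)
T = 5772 × (272)^(1/4) / √(0.470) = 5772 × 4.061 / 0.6856 = 3.419×10^4 K.

3.42×10^4 K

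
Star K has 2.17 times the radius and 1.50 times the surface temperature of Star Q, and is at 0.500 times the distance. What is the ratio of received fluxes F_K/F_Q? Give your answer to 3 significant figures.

L_K/L_Q = (R_K/R_Q)²(T_K/T_Q)⁴ = (2.17)² × (1.50)⁴ = 23.84.
F_K/F_Q = (L_K/L_Q)/(d_K/d_Q)² = 23.84 / (0.500)² = 95.36.

95.4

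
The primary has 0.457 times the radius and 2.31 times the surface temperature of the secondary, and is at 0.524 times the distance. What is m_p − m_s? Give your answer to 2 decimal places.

L_p/L_s = (0.457)²(2.31)⁴ = 5.947.
F_p/F_s = (L_p/L_s)/(d_p/d_s)² = 5.947/0.2746 = 21.66.
m_p − m_s = −2.5 log₁₀(21.66) = -3.34.

-3.34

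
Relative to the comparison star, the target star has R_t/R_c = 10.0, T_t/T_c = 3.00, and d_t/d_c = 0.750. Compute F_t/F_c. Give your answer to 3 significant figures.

1.44×10^4

L_t/L_c = (R_t/R_c)²(T_t/T_c)⁴ = (10.0)² × (3.00)⁴ = 8100.
F_t/F_c = (L_t/L_c)/(d_t/d_c)² = 8100 / (0.750)² = 1.440×10^4.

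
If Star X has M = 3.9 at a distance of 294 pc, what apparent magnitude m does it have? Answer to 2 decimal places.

m = M + 5 log₁₀(d/10 pc) = 3.9 + 5 log₁₀(294/10)
  = 3.9 + 5 × 1.468 = 3.9 + 7.34 = 11.24.

11.24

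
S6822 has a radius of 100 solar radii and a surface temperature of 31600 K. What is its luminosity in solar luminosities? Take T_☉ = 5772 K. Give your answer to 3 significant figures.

8.98×10^6 solar luminosities

L/L_☉ = (R/R_☉)² (T/T_☉)⁴ = (100)² × (31600/5772)⁴
       = 1.000×10^4 × (5.475)⁴ = 1.000×10^4 × 898.3 = 8.983×10^6.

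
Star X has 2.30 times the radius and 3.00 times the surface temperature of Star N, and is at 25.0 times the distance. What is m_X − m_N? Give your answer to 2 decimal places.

L_X/L_N = (2.30)²(3.00)⁴ = 428.5.
F_X/F_N = (L_X/L_N)/(d_X/d_N)² = 428.5/625.0 = 0.6856.
m_X − m_N = −2.5 log₁₀(0.6856) = 0.41.

0.41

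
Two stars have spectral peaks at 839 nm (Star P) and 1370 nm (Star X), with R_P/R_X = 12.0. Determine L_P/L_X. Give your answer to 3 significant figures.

1.02×10^3

Wien's law gives T ∝ 1/λ_max, so T_P/T_X = λ_X/λ_P = 1370/839 = 1.633.
Then L ∝ R²T⁴ gives L_P/L_X = (12.0)² × (1.633)⁴ = 144.0 × 7.109 = 1024.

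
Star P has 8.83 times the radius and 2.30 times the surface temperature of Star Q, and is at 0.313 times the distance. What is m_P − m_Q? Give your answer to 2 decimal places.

-10.87

L_P/L_Q = (8.83)²(2.30)⁴ = 2182.
F_P/F_Q = (L_P/L_Q)/(d_P/d_Q)² = 2182/0.09797 = 2.227×10^4.
m_P − m_Q = −2.5 log₁₀(2.227×10^4) = -10.87.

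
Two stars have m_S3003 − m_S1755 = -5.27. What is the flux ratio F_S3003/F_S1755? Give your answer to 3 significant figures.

128

F_S3003/F_S1755 = 10^(−(m_S3003 − m_S1755)/2.5) = 10^(5.27/2.5) = 10^2.108 = 128.2.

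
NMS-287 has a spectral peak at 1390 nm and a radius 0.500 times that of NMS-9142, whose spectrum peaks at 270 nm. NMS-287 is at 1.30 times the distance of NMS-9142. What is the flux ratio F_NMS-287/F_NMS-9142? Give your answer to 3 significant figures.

Wien's law: T_NMS-287/T_NMS-9142 = λ_NMS-9142/λ_NMS-287 = 270/1390 = 0.1942.
L_NMS-287/L_NMS-9142 = (R_NMS-287/R_NMS-9142)²(T_NMS-287/T_NMS-9142)⁴ = (0.500)²(0.1942)⁴ = 3.559×10^-4.
F_NMS-287/F_NMS-9142 = (L_NMS-287/L_NMS-9142)/(d_NMS-287/d_NMS-9142)² = 3.559×10^-4/(1.30)² = 2.106×10^-4.

2.11×10^-4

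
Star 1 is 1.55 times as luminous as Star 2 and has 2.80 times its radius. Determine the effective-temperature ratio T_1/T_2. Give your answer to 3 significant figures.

L ∝ R²T⁴ gives T ∝ (L/R²)^(1/4), so
T_1/T_2 = (1.55 / 2.80²)^(1/4) = (0.1977)^(1/4) = 0.6668.

0.667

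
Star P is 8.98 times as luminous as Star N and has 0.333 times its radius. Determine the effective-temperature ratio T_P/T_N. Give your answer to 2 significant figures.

3.0

L ∝ R²T⁴ gives T ∝ (L/R²)^(1/4), so
T_P/T_N = (8.98 / 0.333²)^(1/4) = (80.98)^(1/4) = 3.000.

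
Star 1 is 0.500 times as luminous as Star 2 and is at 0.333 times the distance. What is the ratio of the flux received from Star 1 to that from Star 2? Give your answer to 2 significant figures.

4.5

F = L/(4πd²), so F_1/F_2 = (L_1/L_2) / (d_1/d_2)²
= 0.500 / (0.333)² = 0.500 / 0.1109 = 4.509.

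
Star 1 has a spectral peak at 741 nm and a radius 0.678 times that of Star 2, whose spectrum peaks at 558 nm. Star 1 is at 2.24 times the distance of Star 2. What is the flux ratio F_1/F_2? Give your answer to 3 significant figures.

0.0295

Wien's law: T_1/T_2 = λ_2/λ_1 = 558/741 = 0.7530.
L_1/L_2 = (R_1/R_2)²(T_1/T_2)⁴ = (0.678)²(0.7530)⁴ = 0.1478.
F_1/F_2 = (L_1/L_2)/(d_1/d_2)² = 0.1478/(2.24)² = 0.02946.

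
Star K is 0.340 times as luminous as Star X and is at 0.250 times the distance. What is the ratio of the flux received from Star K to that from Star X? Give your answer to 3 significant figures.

5.44

F = L/(4πd²), so F_K/F_X = (L_K/L_X) / (d_K/d_X)²
= 0.340 / (0.250)² = 0.340 / 0.06250 = 5.440.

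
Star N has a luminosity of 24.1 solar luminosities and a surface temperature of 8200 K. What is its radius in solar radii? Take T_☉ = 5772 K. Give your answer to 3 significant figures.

2.43 solar radii

R/R_☉ = √(L/L_☉) / (T/T_☉)² = √(24.1) / (1.421)²
       = 4.909 / 2.018 = 2.432.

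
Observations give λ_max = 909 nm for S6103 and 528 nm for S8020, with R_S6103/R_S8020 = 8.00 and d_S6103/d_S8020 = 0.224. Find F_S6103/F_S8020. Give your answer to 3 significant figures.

Wien's law: T_S6103/T_S8020 = λ_S8020/λ_S6103 = 528/909 = 0.5809.
L_S6103/L_S8020 = (R_S6103/R_S8020)²(T_S6103/T_S8020)⁴ = (8.00)²(0.5809)⁴ = 7.286.
F_S6103/F_S8020 = (L_S6103/L_S8020)/(d_S6103/d_S8020)² = 7.286/(0.224)² = 145.2.

145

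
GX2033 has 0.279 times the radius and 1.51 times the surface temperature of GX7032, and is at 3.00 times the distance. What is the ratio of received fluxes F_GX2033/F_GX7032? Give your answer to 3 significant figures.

0.0450

L_GX2033/L_GX7032 = (R_GX2033/R_GX7032)²(T_GX2033/T_GX7032)⁴ = (0.279)² × (1.51)⁴ = 0.4047.
F_GX2033/F_GX7032 = (L_GX2033/L_GX7032)/(d_GX2033/d_GX7032)² = 0.4047 / (3.00)² = 0.04496.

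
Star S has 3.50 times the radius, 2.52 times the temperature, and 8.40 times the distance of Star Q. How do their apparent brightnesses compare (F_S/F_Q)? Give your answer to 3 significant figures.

L_S/L_Q = (R_S/R_Q)²(T_S/T_Q)⁴ = (3.50)² × (2.52)⁴ = 494.0.
F_S/F_Q = (L_S/L_Q)/(d_S/d_Q)² = 494.0 / (8.40)² = 7.001.

7.00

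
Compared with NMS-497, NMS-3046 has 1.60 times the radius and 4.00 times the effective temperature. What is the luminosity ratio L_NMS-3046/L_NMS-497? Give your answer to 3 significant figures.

655

From the Stefan–Boltzmann law, L ∝ R²T⁴, so
L_NMS-3046/L_NMS-497 = (R_NMS-3046/R_NMS-497)² (T_NMS-3046/T_NMS-497)⁴ = (1.60)² × (4.00)⁴ = 2.560 × 256.0 = 655.4.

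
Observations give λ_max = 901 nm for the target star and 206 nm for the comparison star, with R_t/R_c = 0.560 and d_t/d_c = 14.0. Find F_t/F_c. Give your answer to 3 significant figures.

Wien's law: T_t/T_c = λ_c/λ_t = 206/901 = 0.2286.
L_t/L_c = (R_t/R_c)²(T_t/T_c)⁴ = (0.560)²(0.2286)⁴ = 8.569×10^-4.
F_t/F_c = (L_t/L_c)/(d_t/d_c)² = 8.569×10^-4/(14.0)² = 4.372×10^-6.

4.37×10^-6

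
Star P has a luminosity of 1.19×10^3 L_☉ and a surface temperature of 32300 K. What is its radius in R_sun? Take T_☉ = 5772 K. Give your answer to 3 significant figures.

1.10 R_sun

R/R_☉ = √(L/L_☉) / (T/T_☉)² = √(1.19×10^3) / (5.596)²
       = 34.50 / 31.31 = 1.102.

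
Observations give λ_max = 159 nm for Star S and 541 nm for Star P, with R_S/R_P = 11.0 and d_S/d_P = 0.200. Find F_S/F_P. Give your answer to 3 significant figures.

Wien's law: T_S/T_P = λ_P/λ_S = 541/159 = 3.403.
L_S/L_P = (R_S/R_P)²(T_S/T_P)⁴ = (11.0)²(3.403)⁴ = 1.622×10^4.
F_S/F_P = (L_S/L_P)/(d_S/d_P)² = 1.622×10^4/(0.200)² = 4.054×10^5.

4.05×10^5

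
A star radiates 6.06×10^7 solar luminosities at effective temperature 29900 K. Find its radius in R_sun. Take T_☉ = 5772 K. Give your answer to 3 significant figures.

290 R_sun

R/R_☉ = √(L/L_☉) / (T/T_☉)² = √(6.06×10^7) / (5.180)²
       = 7785 / 26.83 = 290.1.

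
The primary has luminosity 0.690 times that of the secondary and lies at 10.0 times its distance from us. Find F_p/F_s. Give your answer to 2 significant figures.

0.0069

F = L/(4πd²), so F_p/F_s = (L_p/L_s) / (d_p/d_s)²
= 0.690 / (10.0)² = 0.690 / 100.0 = 0.006900.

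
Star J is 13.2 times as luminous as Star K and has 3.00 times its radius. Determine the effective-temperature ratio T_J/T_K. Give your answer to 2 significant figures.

L ∝ R²T⁴ gives T ∝ (L/R²)^(1/4), so
T_J/T_K = (13.2 / 3.00²)^(1/4) = (1.467)^(1/4) = 1.100.

1.1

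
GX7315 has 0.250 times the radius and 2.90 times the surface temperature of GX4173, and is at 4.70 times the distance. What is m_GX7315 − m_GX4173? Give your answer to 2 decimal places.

L_GX7315/L_GX4173 = (0.250)²(2.90)⁴ = 4.421.
F_GX7315/F_GX4173 = (L_GX7315/L_GX4173)/(d_GX7315/d_GX4173)² = 4.421/22.09 = 0.2001.
m_GX7315 − m_GX4173 = −2.5 log₁₀(0.2001) = 1.75.

1.75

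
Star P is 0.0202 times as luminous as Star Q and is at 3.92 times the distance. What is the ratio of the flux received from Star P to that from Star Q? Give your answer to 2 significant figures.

0.0013

F = L/(4πd²), so F_P/F_Q = (L_P/L_Q) / (d_P/d_Q)²
= 0.0202 / (3.92)² = 0.0202 / 15.37 = 0.001315.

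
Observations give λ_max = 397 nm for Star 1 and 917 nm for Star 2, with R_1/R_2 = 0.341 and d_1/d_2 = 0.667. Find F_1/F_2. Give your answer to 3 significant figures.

7.44

Wien's law: T_1/T_2 = λ_2/λ_1 = 917/397 = 2.310.
L_1/L_2 = (R_1/R_2)²(T_1/T_2)⁴ = (0.341)²(2.310)⁴ = 3.310.
F_1/F_2 = (L_1/L_2)/(d_1/d_2)² = 3.310/(0.667)² = 7.440.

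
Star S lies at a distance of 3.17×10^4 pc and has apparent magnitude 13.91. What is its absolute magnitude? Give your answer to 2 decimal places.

M = m − 5 log₁₀(d/10 pc) = 13.91 − 5 log₁₀(3.17×10^4/10)
  = 13.91 − 5 × 3.501 = 13.91 − 17.51 = -3.60.

-3.60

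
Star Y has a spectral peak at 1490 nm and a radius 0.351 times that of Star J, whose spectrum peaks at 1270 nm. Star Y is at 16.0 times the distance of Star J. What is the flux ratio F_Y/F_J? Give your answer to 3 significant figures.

Wien's law: T_Y/T_J = λ_J/λ_Y = 1270/1490 = 0.8523.
L_Y/L_J = (R_Y/R_J)²(T_Y/T_J)⁴ = (0.351)²(0.8523)⁴ = 0.06503.
F_Y/F_J = (L_Y/L_J)/(d_Y/d_J)² = 0.06503/(16.0)² = 2.540×10^-4.

2.54×10^-4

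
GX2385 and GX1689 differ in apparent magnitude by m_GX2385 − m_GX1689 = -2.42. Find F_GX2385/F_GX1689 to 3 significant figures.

F_GX2385/F_GX1689 = 10^(−(m_GX2385 − m_GX1689)/2.5) = 10^(2.42/2.5) = 10^0.968 = 9.290.

9.29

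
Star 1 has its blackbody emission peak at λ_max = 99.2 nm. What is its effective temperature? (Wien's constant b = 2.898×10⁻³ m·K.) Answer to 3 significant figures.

2.92×10^4 K

T = b/λ_max = 2.898×10⁻³ / (99.2×10⁻⁹) = 2.921×10^4 K.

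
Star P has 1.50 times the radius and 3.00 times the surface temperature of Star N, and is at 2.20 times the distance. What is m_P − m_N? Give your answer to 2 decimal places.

L_P/L_N = (1.50)²(3.00)⁴ = 182.2.
F_P/F_N = (L_P/L_N)/(d_P/d_N)² = 182.2/4.840 = 37.65.
m_P − m_N = −2.5 log₁₀(37.65) = -3.94.

-3.94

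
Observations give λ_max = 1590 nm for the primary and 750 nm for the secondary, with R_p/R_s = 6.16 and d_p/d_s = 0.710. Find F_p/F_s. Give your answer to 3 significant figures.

3.73

Wien's law: T_p/T_s = λ_s/λ_p = 750/1590 = 0.4717.
L_p/L_s = (R_p/R_s)²(T_p/T_s)⁴ = (6.16)²(0.4717)⁴ = 1.879.
F_p/F_s = (L_p/L_s)/(d_p/d_s)² = 1.879/(0.710)² = 3.727.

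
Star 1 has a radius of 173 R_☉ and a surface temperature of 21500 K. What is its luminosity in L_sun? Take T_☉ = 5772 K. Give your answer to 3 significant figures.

L/L_☉ = (R/R_☉)² (T/T_☉)⁴ = (173)² × (21500/5772)⁴
       = 2.993×10^4 × (3.725)⁴ = 2.993×10^4 × 192.5 = 5.762×10^6.

5.76×10^6 L_sun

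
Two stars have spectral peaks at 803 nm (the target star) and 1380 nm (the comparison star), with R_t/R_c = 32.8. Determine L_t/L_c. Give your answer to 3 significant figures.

9.38×10^3

Wien's law gives T ∝ 1/λ_max, so T_t/T_c = λ_c/λ_t = 1380/803 = 1.719.
Then L ∝ R²T⁴ gives L_t/L_c = (32.8)² × (1.719)⁴ = 1076 × 8.723 = 9384.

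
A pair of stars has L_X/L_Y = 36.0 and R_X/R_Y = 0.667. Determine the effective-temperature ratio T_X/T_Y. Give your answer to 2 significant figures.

L ∝ R²T⁴ gives T ∝ (L/R²)^(1/4), so
T_X/T_Y = (36.0 / 0.667²)^(1/4) = (80.92)^(1/4) = 2.999.

3.0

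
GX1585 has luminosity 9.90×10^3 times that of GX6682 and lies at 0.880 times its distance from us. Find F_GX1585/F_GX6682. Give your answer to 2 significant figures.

F = L/(4πd²), so F_GX1585/F_GX6682 = (L_GX1585/L_GX6682) / (d_GX1585/d_GX6682)²
= 9.90×10^3 / (0.880)² = 9.90×10^3 / 0.7744 = 1.278×10^4.

1.3×10^4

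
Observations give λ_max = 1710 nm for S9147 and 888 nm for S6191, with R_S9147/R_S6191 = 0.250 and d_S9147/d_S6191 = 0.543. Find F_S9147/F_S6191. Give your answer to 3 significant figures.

Wien's law: T_S9147/T_S6191 = λ_S6191/λ_S9147 = 888/1710 = 0.5193.
L_S9147/L_S6191 = (R_S9147/R_S6191)²(T_S9147/T_S6191)⁴ = (0.250)²(0.5193)⁴ = 0.004545.
F_S9147/F_S6191 = (L_S9147/L_S6191)/(d_S9147/d_S6191)² = 0.004545/(0.543)² = 0.01542.

0.0154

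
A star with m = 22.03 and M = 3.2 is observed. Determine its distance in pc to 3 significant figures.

5.83×10^4 pc

m − M = 5 log₁₀(d/10 pc)
22.03 − (3.2) = 18.83 = 5 log₁₀(d/10)
d = 10 × 10^(18.83/5) = 10 × 10^3.766 = 5.834×10^4 pc.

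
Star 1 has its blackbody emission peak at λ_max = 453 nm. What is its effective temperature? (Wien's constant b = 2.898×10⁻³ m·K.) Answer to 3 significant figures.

6.40×10^3 K

T = b/λ_max = 2.898×10⁻³ / (453×10⁻⁹) = 6397 K.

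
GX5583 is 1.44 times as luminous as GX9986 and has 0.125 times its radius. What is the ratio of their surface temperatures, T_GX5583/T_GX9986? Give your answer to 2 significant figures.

3.1

L ∝ R²T⁴ gives T ∝ (L/R²)^(1/4), so
T_GX5583/T_GX9986 = (1.44 / 0.125²)^(1/4) = (92.16)^(1/4) = 3.098.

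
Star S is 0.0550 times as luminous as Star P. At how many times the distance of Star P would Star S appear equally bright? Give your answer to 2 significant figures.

Equal flux requires L_S/d_S² = L_P/d_P², so d_S/d_P = √(L_S/L_P)
= √(0.0550) = 0.2345.

0.23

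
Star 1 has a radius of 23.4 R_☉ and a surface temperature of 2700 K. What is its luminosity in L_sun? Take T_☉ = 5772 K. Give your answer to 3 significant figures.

26.2 L_sun

L/L_☉ = (R/R_☉)² (T/T_☉)⁴ = (23.4)² × (2700/5772)⁴
       = 547.6 × (0.4678)⁴ = 547.6 × 0.04788 = 26.22.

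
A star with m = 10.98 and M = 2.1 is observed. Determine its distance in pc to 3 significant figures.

597 pc

m − M = 5 log₁₀(d/10 pc)
10.98 − (2.1) = 8.88 = 5 log₁₀(d/10)
d = 10 × 10^(8.88/5) = 10 × 10^1.776 = 597.0 pc.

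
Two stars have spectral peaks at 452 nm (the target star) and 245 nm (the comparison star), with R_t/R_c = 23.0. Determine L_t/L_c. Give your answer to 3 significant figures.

45.7

Wien's law gives T ∝ 1/λ_max, so T_t/T_c = λ_c/λ_t = 245/452 = 0.5420.
Then L ∝ R²T⁴ gives L_t/L_c = (23.0)² × (0.5420)⁴ = 529.0 × 0.08632 = 45.66.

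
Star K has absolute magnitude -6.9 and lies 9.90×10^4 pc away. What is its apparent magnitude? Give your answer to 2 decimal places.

m = M + 5 log₁₀(d/10 pc) = -6.9 + 5 log₁₀(9.90×10^4/10)
  = -6.9 + 5 × 3.996 = -6.9 + 19.98 = 13.08.

13.08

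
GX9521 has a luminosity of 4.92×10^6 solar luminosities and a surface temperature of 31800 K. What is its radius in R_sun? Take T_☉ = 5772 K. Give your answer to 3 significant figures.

R/R_☉ = √(L/L_☉) / (T/T_☉)² = √(4.92×10^6) / (5.509)²
       = 2218 / 30.35 = 73.08.

73.1 R_sun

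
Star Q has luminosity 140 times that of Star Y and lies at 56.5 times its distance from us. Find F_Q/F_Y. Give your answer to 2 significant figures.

0.044

F = L/(4πd²), so F_Q/F_Y = (L_Q/L_Y) / (d_Q/d_Y)²
= 140 / (56.5)² = 140 / 3192 = 0.04386.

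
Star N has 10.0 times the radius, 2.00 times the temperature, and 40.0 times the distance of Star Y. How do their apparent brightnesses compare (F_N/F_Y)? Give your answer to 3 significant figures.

L_N/L_Y = (R_N/R_Y)²(T_N/T_Y)⁴ = (10.0)² × (2.00)⁴ = 1600.
F_N/F_Y = (L_N/L_Y)/(d_N/d_Y)² = 1600 / (40.0)² = 1.000.

1.00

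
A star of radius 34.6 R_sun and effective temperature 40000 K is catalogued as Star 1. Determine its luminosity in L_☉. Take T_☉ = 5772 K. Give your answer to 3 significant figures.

L/L_☉ = (R/R_☉)² (T/T_☉)⁴ = (34.6)² × (40000/5772)⁴
       = 1197 × (6.930)⁴ = 1197 × 2306 = 2.761×10^6.

2.76×10^6 L_☉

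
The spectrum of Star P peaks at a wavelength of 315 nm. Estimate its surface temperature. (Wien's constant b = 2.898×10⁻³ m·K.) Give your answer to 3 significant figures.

T = b/λ_max = 2.898×10⁻³ / (315×10⁻⁹) = 9200 K.

9.20×10^3 K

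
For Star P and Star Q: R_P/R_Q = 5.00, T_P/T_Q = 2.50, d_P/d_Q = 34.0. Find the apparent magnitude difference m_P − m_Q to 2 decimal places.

L_P/L_Q = (5.00)²(2.50)⁴ = 976.6.
F_P/F_Q = (L_P/L_Q)/(d_P/d_Q)² = 976.6/1156 = 0.8448.
m_P − m_Q = −2.5 log₁₀(0.8448) = 0.18.

0.18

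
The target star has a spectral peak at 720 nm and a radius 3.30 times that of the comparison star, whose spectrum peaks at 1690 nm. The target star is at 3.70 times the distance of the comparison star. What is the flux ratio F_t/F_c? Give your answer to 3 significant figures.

Wien's law: T_t/T_c = λ_c/λ_t = 1690/720 = 2.347.
L_t/L_c = (R_t/R_c)²(T_t/T_c)⁴ = (3.30)²(2.347)⁴ = 330.6.
F_t/F_c = (L_t/L_c)/(d_t/d_c)² = 330.6/(3.70)² = 24.15.

24.1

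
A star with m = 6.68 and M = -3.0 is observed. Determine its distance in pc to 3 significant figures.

m − M = 5 log₁₀(d/10 pc)
6.68 − (-3.0) = 9.68 = 5 log₁₀(d/10)
d = 10 × 10^(9.68/5) = 10 × 10^1.936 = 863.0 pc.

863 pc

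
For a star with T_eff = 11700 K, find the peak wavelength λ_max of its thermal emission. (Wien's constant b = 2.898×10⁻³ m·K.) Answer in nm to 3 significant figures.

λ_max = b/T = 2.898×10⁻³ / 11700 = 2.48×10^-7 m = 247.7 nm.

248 nm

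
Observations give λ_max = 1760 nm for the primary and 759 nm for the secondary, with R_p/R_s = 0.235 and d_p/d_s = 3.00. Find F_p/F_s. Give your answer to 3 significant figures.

2.12×10^-4

Wien's law: T_p/T_s = λ_s/λ_p = 759/1760 = 0.4313.
L_p/L_s = (R_p/R_s)²(T_p/T_s)⁴ = (0.235)²(0.4313)⁴ = 0.001910.
F_p/F_s = (L_p/L_s)/(d_p/d_s)² = 0.001910/(3.00)² = 2.122×10^-4.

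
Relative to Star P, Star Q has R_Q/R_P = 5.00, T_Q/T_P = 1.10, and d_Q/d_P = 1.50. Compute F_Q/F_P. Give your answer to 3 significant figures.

16.3

L_Q/L_P = (R_Q/R_P)²(T_Q/T_P)⁴ = (5.00)² × (1.10)⁴ = 36.60.
F_Q/F_P = (L_Q/L_P)/(d_Q/d_P)² = 36.60 / (1.50)² = 16.27.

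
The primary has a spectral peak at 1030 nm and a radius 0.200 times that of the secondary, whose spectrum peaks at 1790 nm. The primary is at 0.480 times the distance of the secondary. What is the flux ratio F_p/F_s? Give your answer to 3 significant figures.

1.58

Wien's law: T_p/T_s = λ_s/λ_p = 1790/1030 = 1.738.
L_p/L_s = (R_p/R_s)²(T_p/T_s)⁴ = (0.200)²(1.738)⁴ = 0.3649.
F_p/F_s = (L_p/L_s)/(d_p/d_s)² = 0.3649/(0.480)² = 1.584.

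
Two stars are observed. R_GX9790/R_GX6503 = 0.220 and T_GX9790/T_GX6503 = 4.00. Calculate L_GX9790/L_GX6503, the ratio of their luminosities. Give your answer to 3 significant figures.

From the Stefan–Boltzmann law, L ∝ R²T⁴, so
L_GX9790/L_GX6503 = (R_GX9790/R_GX6503)² (T_GX9790/T_GX6503)⁴ = (0.220)² × (4.00)⁴ = 0.04840 × 256.0 = 12.39.

12.4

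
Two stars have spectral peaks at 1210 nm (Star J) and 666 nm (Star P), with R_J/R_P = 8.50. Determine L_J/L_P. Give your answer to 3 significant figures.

6.63

Wien's law gives T ∝ 1/λ_max, so T_J/T_P = λ_P/λ_J = 666/1210 = 0.5504.
Then L ∝ R²T⁴ gives L_J/L_P = (8.50)² × (0.5504)⁴ = 72.25 × 0.09178 = 6.631.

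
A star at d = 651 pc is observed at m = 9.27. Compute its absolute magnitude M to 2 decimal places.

M = m − 5 log₁₀(d/10 pc) = 9.27 − 5 log₁₀(651/10)
  = 9.27 − 5 × 1.814 = 9.27 − 9.07 = 0.20.

0.20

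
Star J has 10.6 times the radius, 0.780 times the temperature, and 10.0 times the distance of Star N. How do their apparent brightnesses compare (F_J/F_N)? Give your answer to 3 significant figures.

0.416

L_J/L_N = (R_J/R_N)²(T_J/T_N)⁴ = (10.6)² × (0.780)⁴ = 41.59.
F_J/F_N = (L_J/L_N)/(d_J/d_N)² = 41.59 / (10.0)² = 0.4159.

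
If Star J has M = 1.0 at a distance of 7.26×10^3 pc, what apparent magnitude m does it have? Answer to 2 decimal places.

m = M + 5 log₁₀(d/10 pc) = 1.0 + 5 log₁₀(7.26×10^3/10)
  = 1.0 + 5 × 2.861 = 1.0 + 14.30 = 15.30.

15.30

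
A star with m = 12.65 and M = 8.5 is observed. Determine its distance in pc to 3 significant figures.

m − M = 5 log₁₀(d/10 pc)
12.65 − (8.5) = 4.15 = 5 log₁₀(d/10)
d = 10 × 10^(4.15/5) = 10 × 10^0.830 = 67.61 pc.

67.6 pc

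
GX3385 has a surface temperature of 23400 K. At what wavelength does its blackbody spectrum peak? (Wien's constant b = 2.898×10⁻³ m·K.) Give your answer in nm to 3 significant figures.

124 nm

λ_max = b/T = 2.898×10⁻³ / 23400 = 1.24×10^-7 m = 123.8 nm.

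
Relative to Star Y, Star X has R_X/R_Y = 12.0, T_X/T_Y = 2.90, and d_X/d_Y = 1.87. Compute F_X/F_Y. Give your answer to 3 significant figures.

2.91×10^3

L_X/L_Y = (R_X/R_Y)²(T_X/T_Y)⁴ = (12.0)² × (2.90)⁴ = 1.018×10^4.
F_X/F_Y = (L_X/L_Y)/(d_X/d_Y)² = 1.018×10^4 / (1.87)² = 2913.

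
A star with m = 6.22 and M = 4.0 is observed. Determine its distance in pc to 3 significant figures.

m − M = 5 log₁₀(d/10 pc)
6.22 − (4.0) = 2.22 = 5 log₁₀(d/10)
d = 10 × 10^(2.22/5) = 10 × 10^0.444 = 27.80 pc.

27.8 pc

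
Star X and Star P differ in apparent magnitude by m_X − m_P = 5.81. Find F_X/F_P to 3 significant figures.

F_X/F_P = 10^(−(m_X − m_P)/2.5) = 10^(-5.81/2.5) = 10^-2.324 = 0.004742.

0.00474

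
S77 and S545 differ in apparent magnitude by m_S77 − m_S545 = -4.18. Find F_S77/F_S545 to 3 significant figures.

47.0

F_S77/F_S545 = 10^(−(m_S77 − m_S545)/2.5) = 10^(4.18/2.5) = 10^1.672 = 46.99.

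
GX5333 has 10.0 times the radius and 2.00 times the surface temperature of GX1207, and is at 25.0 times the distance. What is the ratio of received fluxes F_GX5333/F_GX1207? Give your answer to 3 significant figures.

2.56

L_GX5333/L_GX1207 = (R_GX5333/R_GX1207)²(T_GX5333/T_GX1207)⁴ = (10.0)² × (2.00)⁴ = 1600.
F_GX5333/F_GX1207 = (L_GX5333/L_GX1207)/(d_GX5333/d_GX1207)² = 1600 / (25.0)² = 2.560.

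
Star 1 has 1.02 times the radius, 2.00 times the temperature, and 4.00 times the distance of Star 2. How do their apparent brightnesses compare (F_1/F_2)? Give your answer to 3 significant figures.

1.04

L_1/L_2 = (R_1/R_2)²(T_1/T_2)⁴ = (1.02)² × (2.00)⁴ = 16.65.
F_1/F_2 = (L_1/L_2)/(d_1/d_2)² = 16.65 / (4.00)² = 1.040.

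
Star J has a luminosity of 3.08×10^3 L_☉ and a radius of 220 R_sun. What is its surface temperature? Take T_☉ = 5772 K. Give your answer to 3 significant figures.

T/T_☉ = (L/L_☉)^(1/4) / (R/R_☉)^(1/2)
T = 5772 × (3.08×10^3)^(1/4) / √(220) = 5772 × 7.450 / 14.83 = 2899 K.

2.90×10^3 K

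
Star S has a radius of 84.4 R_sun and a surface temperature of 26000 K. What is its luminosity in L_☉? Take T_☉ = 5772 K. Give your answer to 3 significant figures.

L/L_☉ = (R/R_☉)² (T/T_☉)⁴ = (84.4)² × (26000/5772)⁴
       = 7123 × (4.505)⁴ = 7123 × 411.7 = 2.933×10^6.

2.93×10^6 L_☉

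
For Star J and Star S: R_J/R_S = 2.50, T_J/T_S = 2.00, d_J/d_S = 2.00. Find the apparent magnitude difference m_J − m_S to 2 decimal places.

L_J/L_S = (2.50)²(2.00)⁴ = 100.0.
F_J/F_S = (L_J/L_S)/(d_J/d_S)² = 100.0/4.000 = 25.00.
m_J − m_S = −2.5 log₁₀(25.00) = -3.49.

-3.49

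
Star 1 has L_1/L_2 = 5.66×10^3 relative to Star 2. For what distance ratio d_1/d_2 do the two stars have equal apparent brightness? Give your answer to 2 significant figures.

75

Equal flux requires L_1/d_1² = L_2/d_2², so d_1/d_2 = √(L_1/L_2)
= √(5.66×10^3) = 75.23.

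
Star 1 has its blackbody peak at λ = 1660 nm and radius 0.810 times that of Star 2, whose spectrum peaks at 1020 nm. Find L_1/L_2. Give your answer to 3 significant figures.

Wien's law gives T ∝ 1/λ_max, so T_1/T_2 = λ_2/λ_1 = 1020/1660 = 0.6145.
Then L ∝ R²T⁴ gives L_1/L_2 = (0.810)² × (0.6145)⁴ = 0.6561 × 0.1426 = 0.09353.

0.0935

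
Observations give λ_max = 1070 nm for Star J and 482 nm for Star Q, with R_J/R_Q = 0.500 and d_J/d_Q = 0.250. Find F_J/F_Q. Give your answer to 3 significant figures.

0.165

Wien's law: T_J/T_Q = λ_Q/λ_J = 482/1070 = 0.4505.
L_J/L_Q = (R_J/R_Q)²(T_J/T_Q)⁴ = (0.500)²(0.4505)⁴ = 0.01029.
F_J/F_Q = (L_J/L_Q)/(d_J/d_Q)² = 0.01029/(0.250)² = 0.1647.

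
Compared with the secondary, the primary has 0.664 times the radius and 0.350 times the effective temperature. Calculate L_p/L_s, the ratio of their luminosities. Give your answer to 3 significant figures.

From the Stefan–Boltzmann law, L ∝ R²T⁴, so
L_p/L_s = (R_p/R_s)² (T_p/T_s)⁴ = (0.664)² × (0.350)⁴ = 0.4409 × 0.01501 = 0.006616.

0.00662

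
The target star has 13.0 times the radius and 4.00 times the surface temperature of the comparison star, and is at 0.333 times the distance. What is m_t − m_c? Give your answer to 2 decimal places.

L_t/L_c = (13.0)²(4.00)⁴ = 4.326×10^4.
F_t/F_c = (L_t/L_c)/(d_t/d_c)² = 4.326×10^4/0.1109 = 3.902×10^5.
m_t − m_c = −2.5 log₁₀(3.902×10^5) = -13.98.

-13.98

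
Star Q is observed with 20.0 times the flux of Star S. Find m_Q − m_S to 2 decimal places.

-3.25

m_Q − m_S = −2.5 log₁₀(F_Q/F_S) = −2.5 log₁₀(20.0) = −2.5 × (1.301) = -3.253.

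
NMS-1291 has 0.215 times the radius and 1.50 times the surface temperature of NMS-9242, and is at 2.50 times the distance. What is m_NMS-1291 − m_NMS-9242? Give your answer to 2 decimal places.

3.57

L_NMS-1291/L_NMS-9242 = (0.215)²(1.50)⁴ = 0.2340.
F_NMS-1291/F_NMS-9242 = (L_NMS-1291/L_NMS-9242)/(d_NMS-1291/d_NMS-9242)² = 0.2340/6.250 = 0.03744.
m_NMS-1291 − m_NMS-9242 = −2.5 log₁₀(0.03744) = 3.57.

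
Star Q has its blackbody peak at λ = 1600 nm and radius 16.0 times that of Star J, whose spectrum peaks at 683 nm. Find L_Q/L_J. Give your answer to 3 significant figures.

Wien's law gives T ∝ 1/λ_max, so T_Q/T_J = λ_J/λ_Q = 683/1600 = 0.4269.
Then L ∝ R²T⁴ gives L_Q/L_J = (16.0)² × (0.4269)⁴ = 256.0 × 0.03320 = 8.500.

8.50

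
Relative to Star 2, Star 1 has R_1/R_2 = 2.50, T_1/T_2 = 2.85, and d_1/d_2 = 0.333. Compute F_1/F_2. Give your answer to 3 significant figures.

3.72×10^3

L_1/L_2 = (R_1/R_2)²(T_1/T_2)⁴ = (2.50)² × (2.85)⁴ = 412.3.
F_1/F_2 = (L_1/L_2)/(d_1/d_2)² = 412.3 / (0.333)² = 3719.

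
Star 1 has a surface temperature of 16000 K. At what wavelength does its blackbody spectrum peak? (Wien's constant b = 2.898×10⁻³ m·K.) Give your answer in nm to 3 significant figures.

181 nm

λ_max = b/T = 2.898×10⁻³ / 16000 = 1.81×10^-7 m = 181.1 nm.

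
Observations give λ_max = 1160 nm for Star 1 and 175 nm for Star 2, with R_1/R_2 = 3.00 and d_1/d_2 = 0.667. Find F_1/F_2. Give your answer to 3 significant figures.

0.0105

Wien's law: T_1/T_2 = λ_2/λ_1 = 175/1160 = 0.1509.
L_1/L_2 = (R_1/R_2)²(T_1/T_2)⁴ = (3.00)²(0.1509)⁴ = 0.004662.
F_1/F_2 = (L_1/L_2)/(d_1/d_2)² = 0.004662/(0.667)² = 0.01048.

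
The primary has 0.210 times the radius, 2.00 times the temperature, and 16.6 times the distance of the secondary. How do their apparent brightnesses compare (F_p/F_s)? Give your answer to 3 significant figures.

0.00256

L_p/L_s = (R_p/R_s)²(T_p/T_s)⁴ = (0.210)² × (2.00)⁴ = 0.7056.
F_p/F_s = (L_p/L_s)/(d_p/d_s)² = 0.7056 / (16.6)² = 0.002561.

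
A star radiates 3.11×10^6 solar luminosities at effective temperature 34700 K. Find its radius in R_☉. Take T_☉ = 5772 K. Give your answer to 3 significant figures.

48.8 R_☉

R/R_☉ = √(L/L_☉) / (T/T_☉)² = √(3.11×10^6) / (6.012)²
       = 1764 / 36.14 = 48.79.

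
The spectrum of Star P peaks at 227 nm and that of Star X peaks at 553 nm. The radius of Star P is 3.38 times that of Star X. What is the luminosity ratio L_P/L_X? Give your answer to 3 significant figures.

402

Wien's law gives T ∝ 1/λ_max, so T_P/T_X = λ_X/λ_P = 553/227 = 2.436.
Then L ∝ R²T⁴ gives L_P/L_X = (3.38)² × (2.436)⁴ = 11.42 × 35.22 = 402.4.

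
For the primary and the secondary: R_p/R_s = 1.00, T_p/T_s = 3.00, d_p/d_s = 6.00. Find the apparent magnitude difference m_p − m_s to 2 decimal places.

-0.88

L_p/L_s = (1.00)²(3.00)⁴ = 81.00.
F_p/F_s = (L_p/L_s)/(d_p/d_s)² = 81.00/36.00 = 2.250.
m_p − m_s = −2.5 log₁₀(2.250) = -0.88.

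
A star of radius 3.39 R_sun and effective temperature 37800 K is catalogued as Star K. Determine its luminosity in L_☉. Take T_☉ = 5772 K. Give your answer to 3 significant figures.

L/L_☉ = (R/R_☉)² (T/T_☉)⁴ = (3.39)² × (37800/5772)⁴
       = 11.49 × (6.549)⁴ = 11.49 × 1839 = 2.114×10^4.

2.11×10^4 L_☉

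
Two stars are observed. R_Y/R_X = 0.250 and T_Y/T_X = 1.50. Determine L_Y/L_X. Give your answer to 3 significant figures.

From the Stefan–Boltzmann law, L ∝ R²T⁴, so
L_Y/L_X = (R_Y/R_X)² (T_Y/T_X)⁴ = (0.250)² × (1.50)⁴ = 0.06250 × 5.062 = 0.3164.

0.316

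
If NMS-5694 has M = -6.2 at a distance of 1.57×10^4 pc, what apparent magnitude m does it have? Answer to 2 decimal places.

9.78

m = M + 5 log₁₀(d/10 pc) = -6.2 + 5 log₁₀(1.57×10^4/10)
  = -6.2 + 5 × 3.196 = -6.2 + 15.98 = 9.78.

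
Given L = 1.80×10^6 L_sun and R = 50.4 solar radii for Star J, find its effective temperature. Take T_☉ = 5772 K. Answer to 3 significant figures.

2.98×10^4 K

T/T_☉ = (L/L_☉)^(1/4) / (R/R_☉)^(1/2)
T = 5772 × (1.80×10^6)^(1/4) / √(50.4) = 5772 × 36.63 / 7.099 = 2.978×10^4 K.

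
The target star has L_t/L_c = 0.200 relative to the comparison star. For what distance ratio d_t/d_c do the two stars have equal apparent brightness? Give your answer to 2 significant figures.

Equal flux requires L_t/d_t² = L_c/d_c², so d_t/d_c = √(L_t/L_c)
= √(0.200) = 0.4472.

0.45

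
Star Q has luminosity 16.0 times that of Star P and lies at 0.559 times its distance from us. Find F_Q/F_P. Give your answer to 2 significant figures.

F = L/(4πd²), so F_Q/F_P = (L_Q/L_P) / (d_Q/d_P)²
= 16.0 / (0.559)² = 16.0 / 0.3125 = 51.20.

51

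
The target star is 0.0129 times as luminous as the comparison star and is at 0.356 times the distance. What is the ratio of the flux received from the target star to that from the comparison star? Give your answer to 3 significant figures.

0.102

F = L/(4πd²), so F_t/F_c = (L_t/L_c) / (d_t/d_c)²
= 0.0129 / (0.356)² = 0.0129 / 0.1267 = 0.1018.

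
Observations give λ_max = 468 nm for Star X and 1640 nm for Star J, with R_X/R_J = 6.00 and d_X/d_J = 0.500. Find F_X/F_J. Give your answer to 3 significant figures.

Wien's law: T_X/T_J = λ_J/λ_X = 1640/468 = 3.504.
L_X/L_J = (R_X/R_J)²(T_X/T_J)⁴ = (6.00)²(3.504)⁴ = 5429.
F_X/F_J = (L_X/L_J)/(d_X/d_J)² = 5429/(0.500)² = 2.171×10^4.

2.17×10^4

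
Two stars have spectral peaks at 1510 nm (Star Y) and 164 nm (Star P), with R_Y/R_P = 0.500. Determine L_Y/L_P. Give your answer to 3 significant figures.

Wien's law gives T ∝ 1/λ_max, so T_Y/T_P = λ_P/λ_Y = 164/1510 = 0.1086.
Then L ∝ R²T⁴ gives L_Y/L_P = (0.500)² × (0.1086)⁴ = 0.2500 × 1.391×10^-4 = 3.479×10^-5.

3.48×10^-5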